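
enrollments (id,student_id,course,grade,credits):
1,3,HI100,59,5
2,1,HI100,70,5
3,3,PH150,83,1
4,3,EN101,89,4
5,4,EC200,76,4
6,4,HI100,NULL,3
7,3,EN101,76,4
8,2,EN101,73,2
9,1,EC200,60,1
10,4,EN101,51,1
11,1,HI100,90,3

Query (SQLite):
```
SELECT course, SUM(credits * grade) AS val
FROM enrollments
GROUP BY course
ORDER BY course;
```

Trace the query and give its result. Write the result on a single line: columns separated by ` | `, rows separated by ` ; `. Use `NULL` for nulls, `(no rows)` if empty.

For each row compute credits * grade.
Group by course; take SUM of the expression per group.
  EC200: ids {5, 9} → SUM(credits * grade)=364
  EN101: ids {4, 7, 8, 10} → SUM(credits * grade)=857
  HI100: ids {1, 2, 6, 11} → SUM(credits * grade)=915
  PH150: ids {3} → SUM(credits * grade)=83

EC200 | 364 ; EN101 | 857 ; HI100 | 915 ; PH150 | 83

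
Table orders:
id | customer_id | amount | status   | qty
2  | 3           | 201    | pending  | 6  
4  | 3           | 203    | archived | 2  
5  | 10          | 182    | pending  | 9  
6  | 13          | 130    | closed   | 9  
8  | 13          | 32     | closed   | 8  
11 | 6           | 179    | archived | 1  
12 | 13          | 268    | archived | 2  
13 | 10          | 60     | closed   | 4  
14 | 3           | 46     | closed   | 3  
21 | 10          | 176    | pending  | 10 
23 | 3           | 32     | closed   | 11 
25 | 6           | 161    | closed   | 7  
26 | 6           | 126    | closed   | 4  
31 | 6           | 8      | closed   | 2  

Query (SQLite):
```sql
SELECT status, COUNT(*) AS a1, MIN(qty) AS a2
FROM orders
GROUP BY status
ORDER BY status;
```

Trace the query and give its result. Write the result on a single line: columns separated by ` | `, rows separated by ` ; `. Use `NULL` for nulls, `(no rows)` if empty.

archived | 3 | 1 ; closed | 8 | 2 ; pending | 3 | 6

Group orders by status.
Per group compute: COUNT(*), MIN(qty).
  archived: ids {4, 11, 12} → COUNT(*)=3, MIN(qty)=1
  closed: ids {6, 8, 13, 14, 23, 25, 26, 31} → COUNT(*)=8, MIN(qty)=2
  pending: ids {2, 5, 21} → COUNT(*)=3, MIN(qty)=6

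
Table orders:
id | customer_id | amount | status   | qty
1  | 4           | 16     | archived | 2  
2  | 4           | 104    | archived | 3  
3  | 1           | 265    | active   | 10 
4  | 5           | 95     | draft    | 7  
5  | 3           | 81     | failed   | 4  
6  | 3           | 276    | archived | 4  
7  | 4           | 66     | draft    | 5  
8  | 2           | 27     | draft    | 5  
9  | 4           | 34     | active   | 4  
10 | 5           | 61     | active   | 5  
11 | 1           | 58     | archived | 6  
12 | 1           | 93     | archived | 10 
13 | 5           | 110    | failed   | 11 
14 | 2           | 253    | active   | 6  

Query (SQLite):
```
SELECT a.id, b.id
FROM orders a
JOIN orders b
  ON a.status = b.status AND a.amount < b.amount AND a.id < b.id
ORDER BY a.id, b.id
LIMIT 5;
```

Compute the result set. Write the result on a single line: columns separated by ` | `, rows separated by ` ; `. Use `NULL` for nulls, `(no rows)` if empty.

Pairs (a,b) with same status, a.amount < b.amount, a.id < b.id.
status groups: active:{3,9,10,14} archived:{1,2,6,11,12} draft:{4,7,8} failed:{5,13}
Ordered by (a.id, b.id); first 5.

1 | 2 ; 1 | 6 ; 1 | 11 ; 1 | 12 ; 2 | 6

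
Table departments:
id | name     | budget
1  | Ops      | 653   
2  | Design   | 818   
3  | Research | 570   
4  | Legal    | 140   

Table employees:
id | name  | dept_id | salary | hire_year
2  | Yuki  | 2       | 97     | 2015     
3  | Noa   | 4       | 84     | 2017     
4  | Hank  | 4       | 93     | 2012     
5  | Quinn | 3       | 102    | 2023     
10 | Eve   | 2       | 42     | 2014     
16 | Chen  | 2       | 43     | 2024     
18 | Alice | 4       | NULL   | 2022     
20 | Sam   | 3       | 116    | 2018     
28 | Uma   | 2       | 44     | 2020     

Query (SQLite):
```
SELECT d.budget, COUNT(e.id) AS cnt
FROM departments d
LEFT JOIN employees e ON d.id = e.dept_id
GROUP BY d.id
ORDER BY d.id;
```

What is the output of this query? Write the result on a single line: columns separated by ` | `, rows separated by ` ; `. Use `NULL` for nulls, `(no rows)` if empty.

653 | 0 ; 818 | 4 ; 570 | 2 ; 140 | 3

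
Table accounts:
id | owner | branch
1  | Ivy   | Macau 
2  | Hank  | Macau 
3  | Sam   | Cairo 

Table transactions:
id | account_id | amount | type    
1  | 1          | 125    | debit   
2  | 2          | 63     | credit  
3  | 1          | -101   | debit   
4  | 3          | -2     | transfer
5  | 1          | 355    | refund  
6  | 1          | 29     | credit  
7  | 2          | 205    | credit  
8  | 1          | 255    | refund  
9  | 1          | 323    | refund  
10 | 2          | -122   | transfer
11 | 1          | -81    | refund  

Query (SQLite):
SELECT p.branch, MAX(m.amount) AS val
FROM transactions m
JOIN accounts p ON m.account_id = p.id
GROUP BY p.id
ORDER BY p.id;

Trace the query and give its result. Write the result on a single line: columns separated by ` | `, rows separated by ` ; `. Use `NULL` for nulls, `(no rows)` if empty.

Join each transactions row to its accounts via account_id.
Group joined rows by accounts.id; compute MAX(m.amount) per group.
  1: ids {1, 3, 5, 6, 8, 9, 11} → MAX(m.amount)=355
  2: ids {2, 7, 10} → MAX(m.amount)=205
  3: ids {4} → MAX(m.amount)=-2

Macau | 355 ; Macau | 205 ; Cairo | -2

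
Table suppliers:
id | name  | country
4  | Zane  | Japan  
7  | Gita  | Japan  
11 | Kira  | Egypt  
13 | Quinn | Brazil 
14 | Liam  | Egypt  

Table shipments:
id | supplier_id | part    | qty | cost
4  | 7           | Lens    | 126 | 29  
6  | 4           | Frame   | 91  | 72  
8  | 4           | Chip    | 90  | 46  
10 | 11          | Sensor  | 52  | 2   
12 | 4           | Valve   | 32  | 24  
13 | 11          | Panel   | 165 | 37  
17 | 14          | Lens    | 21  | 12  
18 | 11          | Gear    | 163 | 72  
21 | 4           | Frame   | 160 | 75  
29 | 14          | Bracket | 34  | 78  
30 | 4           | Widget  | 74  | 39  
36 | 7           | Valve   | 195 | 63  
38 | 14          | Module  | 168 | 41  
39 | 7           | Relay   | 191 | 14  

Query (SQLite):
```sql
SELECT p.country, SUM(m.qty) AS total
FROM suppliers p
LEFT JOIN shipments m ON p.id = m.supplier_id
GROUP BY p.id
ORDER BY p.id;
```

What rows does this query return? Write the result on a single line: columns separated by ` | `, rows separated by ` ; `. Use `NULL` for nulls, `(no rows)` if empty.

Japan | 447 ; Japan | 512 ; Egypt | 380 ; Brazil | NULL ; Egypt | 223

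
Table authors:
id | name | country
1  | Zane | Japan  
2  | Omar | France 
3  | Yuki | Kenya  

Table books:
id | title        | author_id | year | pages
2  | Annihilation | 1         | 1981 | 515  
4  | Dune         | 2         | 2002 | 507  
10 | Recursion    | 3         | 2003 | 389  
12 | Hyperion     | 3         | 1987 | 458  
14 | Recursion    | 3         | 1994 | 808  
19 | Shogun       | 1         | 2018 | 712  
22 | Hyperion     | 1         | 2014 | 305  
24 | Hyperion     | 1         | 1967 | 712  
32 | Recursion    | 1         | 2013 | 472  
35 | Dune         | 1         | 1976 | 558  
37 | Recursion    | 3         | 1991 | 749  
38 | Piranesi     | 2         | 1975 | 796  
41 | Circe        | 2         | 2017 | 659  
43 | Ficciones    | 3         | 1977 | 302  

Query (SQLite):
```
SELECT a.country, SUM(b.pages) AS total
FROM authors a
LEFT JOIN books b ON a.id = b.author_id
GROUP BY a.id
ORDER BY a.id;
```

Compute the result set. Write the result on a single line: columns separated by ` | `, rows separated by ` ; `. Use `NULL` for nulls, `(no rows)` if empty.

Japan | 3274 ; France | 1962 ; Kenya | 2706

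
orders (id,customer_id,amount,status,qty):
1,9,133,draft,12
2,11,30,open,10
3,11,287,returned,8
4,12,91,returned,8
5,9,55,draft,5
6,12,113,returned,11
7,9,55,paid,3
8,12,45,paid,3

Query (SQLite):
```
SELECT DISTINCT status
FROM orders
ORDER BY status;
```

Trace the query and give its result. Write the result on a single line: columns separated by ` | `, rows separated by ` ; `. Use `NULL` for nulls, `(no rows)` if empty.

draft ; open ; paid ; returned

Collect distinct status values from orders.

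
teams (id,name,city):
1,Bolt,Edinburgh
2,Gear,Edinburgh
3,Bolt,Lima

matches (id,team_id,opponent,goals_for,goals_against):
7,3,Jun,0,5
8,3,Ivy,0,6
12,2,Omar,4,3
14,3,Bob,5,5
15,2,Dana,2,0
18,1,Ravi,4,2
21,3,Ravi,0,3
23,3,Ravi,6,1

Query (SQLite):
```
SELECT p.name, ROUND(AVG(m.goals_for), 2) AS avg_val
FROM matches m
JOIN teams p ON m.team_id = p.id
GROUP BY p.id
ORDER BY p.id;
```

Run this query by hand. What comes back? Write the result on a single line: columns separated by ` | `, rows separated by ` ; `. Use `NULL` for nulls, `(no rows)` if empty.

Join each matches row to its teams via team_id.
Group joined rows by teams.id; compute ROUND(AVG(m.goals_for), 2) per group.
  1: ids {18} → ROUND(AVG(m.goals_for), 2)=4
  2: ids {12, 15} → ROUND(AVG(m.goals_for), 2)=3
  3: ids {7, 8, 14, 21, 23} → ROUND(AVG(m.goals_for), 2)=2.2

Bolt | 4 ; Gear | 3 ; Bolt | 2.2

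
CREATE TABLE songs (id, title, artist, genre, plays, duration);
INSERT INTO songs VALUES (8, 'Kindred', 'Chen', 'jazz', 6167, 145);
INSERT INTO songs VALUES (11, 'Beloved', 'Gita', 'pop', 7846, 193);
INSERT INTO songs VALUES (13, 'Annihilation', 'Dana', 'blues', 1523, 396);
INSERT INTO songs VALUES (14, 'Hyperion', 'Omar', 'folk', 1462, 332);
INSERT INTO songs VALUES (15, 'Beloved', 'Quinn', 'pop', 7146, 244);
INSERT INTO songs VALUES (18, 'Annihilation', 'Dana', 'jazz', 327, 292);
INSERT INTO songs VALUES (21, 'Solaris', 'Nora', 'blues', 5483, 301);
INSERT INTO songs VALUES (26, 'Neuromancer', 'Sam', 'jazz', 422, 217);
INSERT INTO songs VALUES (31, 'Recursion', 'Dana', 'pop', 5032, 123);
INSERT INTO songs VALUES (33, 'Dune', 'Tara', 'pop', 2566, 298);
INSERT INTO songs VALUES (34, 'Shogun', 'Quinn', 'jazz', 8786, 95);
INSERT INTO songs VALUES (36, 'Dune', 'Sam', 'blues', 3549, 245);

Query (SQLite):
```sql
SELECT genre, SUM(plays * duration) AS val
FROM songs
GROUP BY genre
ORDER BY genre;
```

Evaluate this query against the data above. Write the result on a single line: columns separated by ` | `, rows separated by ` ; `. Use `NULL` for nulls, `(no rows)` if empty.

For each row compute plays * duration.
Group by genre; take SUM of the expression per group.
  blues: ids {13, 21, 36} → SUM(plays * duration)=3122996
  folk: ids {14} → SUM(plays * duration)=485384
  jazz: ids {8, 18, 26, 34} → SUM(plays * duration)=1915943
  pop: ids {11, 15, 31, 33} → SUM(plays * duration)=4641506

blues | 3122996 ; folk | 485384 ; jazz | 1915943 ; pop | 4641506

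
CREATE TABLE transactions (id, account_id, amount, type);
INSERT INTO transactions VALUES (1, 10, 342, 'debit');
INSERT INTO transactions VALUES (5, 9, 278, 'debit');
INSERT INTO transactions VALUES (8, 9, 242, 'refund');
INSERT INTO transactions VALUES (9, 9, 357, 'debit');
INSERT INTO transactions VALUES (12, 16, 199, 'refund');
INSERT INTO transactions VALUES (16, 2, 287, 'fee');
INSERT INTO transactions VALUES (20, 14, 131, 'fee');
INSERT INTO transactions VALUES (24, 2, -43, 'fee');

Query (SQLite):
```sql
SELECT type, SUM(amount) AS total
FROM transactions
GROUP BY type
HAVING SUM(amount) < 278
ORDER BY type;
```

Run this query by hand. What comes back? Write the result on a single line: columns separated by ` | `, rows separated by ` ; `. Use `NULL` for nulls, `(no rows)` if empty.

(no rows)

Partition transactions by type; compute SUM(amount) within each group.
HAVING: keep groups where SUM(amount) < 278.
  debit: ids {1, 5, 9} → SUM(amount)=977
  fee: ids {16, 20, 24} → SUM(amount)=375
  refund: ids {8, 12} → SUM(amount)=441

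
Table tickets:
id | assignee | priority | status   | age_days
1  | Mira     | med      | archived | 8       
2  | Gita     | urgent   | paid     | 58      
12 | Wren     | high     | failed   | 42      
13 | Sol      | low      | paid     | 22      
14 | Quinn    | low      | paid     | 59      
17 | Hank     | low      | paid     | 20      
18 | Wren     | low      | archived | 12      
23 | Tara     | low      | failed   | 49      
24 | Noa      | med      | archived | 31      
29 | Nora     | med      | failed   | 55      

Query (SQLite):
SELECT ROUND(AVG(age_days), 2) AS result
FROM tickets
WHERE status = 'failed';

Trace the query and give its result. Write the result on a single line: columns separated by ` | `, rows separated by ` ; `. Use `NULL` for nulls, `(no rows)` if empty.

Rows where status='failed' → age_days values: [42, 49, 55].
AVG = 146 / 3 (rounded to 2 dp).

48.67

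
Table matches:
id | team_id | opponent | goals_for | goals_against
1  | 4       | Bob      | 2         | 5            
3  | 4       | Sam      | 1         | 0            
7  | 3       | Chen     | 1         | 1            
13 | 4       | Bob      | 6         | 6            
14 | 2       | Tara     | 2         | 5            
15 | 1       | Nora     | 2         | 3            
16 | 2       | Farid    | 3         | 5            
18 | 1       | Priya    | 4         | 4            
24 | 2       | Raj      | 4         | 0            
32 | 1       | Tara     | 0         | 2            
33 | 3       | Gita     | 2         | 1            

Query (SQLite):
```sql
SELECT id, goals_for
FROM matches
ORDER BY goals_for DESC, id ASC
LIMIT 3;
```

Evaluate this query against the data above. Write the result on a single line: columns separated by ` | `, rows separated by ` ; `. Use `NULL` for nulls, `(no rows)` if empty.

Sort by goals_for desc, tiebreak id asc: (6, id=13), (4, id=18), (4, id=24), (3, id=16), (2, id=1), (2, id=14) …. Take first 3.

13 | 6 ; 18 | 4 ; 24 | 4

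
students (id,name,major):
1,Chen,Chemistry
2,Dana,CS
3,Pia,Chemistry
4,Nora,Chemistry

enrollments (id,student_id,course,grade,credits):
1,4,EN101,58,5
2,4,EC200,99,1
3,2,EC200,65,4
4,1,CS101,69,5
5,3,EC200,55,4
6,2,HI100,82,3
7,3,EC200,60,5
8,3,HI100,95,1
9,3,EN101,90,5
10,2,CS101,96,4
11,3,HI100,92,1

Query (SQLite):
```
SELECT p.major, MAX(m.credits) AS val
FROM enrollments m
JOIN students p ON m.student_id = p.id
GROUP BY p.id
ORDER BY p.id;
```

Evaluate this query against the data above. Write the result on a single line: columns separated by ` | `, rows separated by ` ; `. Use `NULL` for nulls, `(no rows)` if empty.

Chemistry | 5 ; CS | 4 ; Chemistry | 5 ; Chemistry | 5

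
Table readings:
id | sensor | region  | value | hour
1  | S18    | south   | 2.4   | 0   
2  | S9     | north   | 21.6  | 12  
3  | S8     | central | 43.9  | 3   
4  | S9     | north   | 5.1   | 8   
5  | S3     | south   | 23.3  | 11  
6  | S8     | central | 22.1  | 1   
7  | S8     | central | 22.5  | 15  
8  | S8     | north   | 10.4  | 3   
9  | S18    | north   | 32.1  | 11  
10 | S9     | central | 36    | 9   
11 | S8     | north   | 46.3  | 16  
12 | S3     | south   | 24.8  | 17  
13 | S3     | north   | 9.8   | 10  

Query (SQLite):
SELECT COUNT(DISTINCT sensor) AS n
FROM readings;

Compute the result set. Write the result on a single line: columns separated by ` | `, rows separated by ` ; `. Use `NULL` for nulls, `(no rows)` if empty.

Count distinct non-NULL sensor values.

4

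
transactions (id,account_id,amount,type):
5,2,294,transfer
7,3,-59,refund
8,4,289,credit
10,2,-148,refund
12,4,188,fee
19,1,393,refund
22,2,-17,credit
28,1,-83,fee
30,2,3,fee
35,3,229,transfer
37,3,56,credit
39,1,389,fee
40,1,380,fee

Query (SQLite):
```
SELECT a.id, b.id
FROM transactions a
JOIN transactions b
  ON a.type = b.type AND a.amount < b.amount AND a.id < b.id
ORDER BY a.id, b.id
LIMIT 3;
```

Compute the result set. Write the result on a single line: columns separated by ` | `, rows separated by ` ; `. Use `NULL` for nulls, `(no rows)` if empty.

7 | 19 ; 10 | 19 ; 12 | 39

Pairs (a,b) with same type, a.amount < b.amount, a.id < b.id.
type groups: credit:{8,22,37} fee:{12,28,30,39,40} refund:{7,10,19} transfer:{5,35}
Ordered by (a.id, b.id); first 3.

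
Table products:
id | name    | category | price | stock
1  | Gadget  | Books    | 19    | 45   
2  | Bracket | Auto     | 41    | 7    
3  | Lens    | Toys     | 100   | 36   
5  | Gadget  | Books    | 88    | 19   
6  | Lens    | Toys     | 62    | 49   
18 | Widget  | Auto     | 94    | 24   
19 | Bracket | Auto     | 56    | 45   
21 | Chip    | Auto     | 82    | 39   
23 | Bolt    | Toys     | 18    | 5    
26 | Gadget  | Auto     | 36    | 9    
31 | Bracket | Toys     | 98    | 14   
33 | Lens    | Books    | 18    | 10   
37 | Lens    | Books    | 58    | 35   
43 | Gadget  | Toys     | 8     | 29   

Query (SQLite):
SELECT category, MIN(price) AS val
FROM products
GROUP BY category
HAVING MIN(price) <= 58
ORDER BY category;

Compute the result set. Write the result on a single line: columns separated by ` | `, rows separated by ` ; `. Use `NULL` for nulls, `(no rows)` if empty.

Partition products by category; compute MIN(price) within each group.
HAVING: keep groups where MIN(price) <= 58.
  Auto: ids {2, 18, 19, 21, 26} → MIN(price)=36
  Books: ids {1, 5, 33, 37} → MIN(price)=18
  Toys: ids {3, 6, 23, 31, 43} → MIN(price)=8

Auto | 36 ; Books | 18 ; Toys | 8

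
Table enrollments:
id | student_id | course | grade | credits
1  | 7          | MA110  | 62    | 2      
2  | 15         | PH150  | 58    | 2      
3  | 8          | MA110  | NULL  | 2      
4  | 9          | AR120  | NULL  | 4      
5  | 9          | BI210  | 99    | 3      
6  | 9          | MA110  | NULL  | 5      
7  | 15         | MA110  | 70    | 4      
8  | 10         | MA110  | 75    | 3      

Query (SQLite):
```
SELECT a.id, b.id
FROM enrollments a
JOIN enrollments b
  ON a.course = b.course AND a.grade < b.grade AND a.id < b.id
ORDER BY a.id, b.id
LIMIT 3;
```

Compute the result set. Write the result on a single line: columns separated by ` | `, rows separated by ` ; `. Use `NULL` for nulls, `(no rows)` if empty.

1 | 7 ; 1 | 8 ; 7 | 8

Pairs (a,b) with same course, a.grade < b.grade, a.id < b.id.
course groups: AR120:{4} BI210:{5} MA110:{1,3,6,7,8} PH150:{2}
Ordered by (a.id, b.id); first 3.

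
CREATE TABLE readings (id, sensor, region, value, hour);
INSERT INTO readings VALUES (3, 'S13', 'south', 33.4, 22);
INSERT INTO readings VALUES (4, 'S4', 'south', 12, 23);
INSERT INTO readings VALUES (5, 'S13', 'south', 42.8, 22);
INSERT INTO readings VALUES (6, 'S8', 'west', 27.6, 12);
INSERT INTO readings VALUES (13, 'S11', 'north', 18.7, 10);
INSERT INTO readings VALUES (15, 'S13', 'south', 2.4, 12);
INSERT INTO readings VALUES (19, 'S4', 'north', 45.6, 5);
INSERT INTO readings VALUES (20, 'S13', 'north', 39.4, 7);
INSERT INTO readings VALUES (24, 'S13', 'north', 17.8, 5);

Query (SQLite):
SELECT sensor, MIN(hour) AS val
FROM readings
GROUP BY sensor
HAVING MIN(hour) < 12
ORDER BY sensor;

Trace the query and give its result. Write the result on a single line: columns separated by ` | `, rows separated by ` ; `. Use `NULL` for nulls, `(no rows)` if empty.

Partition readings by sensor; compute MIN(hour) within each group.
HAVING: keep groups where MIN(hour) < 12.
  S11: ids {13} → MIN(hour)=10
  S13: ids {3, 5, 15, 20, 24} → MIN(hour)=5
  S4: ids {4, 19} → MIN(hour)=5
  S8: ids {6} → MIN(hour)=12

S11 | 10 ; S13 | 5 ; S4 | 5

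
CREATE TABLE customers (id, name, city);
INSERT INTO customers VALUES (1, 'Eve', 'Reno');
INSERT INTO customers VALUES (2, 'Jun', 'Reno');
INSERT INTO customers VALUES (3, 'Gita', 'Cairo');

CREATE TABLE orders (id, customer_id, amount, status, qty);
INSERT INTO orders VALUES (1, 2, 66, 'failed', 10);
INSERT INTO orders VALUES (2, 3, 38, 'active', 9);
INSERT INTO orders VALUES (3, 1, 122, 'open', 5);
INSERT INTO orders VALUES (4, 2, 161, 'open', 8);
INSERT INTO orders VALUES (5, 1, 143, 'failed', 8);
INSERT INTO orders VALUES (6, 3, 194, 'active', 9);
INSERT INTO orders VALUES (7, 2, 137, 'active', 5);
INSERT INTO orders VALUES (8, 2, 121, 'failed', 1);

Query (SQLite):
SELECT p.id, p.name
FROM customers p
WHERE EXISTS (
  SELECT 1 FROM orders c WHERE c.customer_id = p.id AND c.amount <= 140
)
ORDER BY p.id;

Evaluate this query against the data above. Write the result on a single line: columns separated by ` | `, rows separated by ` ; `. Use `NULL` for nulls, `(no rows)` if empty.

For each customers row, check whether any orders with matching customer_id has amount <= 140.
Keep rows where that is true.

1 | Eve ; 2 | Jun ; 3 | Gita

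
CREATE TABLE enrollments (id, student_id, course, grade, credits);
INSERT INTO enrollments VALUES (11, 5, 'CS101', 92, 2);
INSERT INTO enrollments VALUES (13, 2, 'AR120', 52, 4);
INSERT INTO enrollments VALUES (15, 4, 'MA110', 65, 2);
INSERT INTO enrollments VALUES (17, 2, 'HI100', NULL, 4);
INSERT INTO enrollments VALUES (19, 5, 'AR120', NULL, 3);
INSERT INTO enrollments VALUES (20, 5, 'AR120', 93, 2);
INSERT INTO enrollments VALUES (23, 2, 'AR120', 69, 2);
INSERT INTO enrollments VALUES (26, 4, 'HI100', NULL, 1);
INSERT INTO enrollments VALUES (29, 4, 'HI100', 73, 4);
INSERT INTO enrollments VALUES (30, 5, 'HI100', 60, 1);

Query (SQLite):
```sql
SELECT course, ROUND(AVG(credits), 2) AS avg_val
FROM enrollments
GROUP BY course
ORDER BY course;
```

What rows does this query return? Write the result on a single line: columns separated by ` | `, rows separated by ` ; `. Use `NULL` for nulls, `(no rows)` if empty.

AR120 | 2.75 ; CS101 | 2 ; HI100 | 2.5 ; MA110 | 2

Partition enrollments by course; compute ROUND(AVG(credits), 2) within each group.
  AR120: ids {13, 19, 20, 23} → ROUND(AVG(credits), 2)=2.75
  CS101: ids {11} → ROUND(AVG(credits), 2)=2
  HI100: ids {17, 26, 29, 30} → ROUND(AVG(credits), 2)=2.5
  MA110: ids {15} → ROUND(AVG(credits), 2)=2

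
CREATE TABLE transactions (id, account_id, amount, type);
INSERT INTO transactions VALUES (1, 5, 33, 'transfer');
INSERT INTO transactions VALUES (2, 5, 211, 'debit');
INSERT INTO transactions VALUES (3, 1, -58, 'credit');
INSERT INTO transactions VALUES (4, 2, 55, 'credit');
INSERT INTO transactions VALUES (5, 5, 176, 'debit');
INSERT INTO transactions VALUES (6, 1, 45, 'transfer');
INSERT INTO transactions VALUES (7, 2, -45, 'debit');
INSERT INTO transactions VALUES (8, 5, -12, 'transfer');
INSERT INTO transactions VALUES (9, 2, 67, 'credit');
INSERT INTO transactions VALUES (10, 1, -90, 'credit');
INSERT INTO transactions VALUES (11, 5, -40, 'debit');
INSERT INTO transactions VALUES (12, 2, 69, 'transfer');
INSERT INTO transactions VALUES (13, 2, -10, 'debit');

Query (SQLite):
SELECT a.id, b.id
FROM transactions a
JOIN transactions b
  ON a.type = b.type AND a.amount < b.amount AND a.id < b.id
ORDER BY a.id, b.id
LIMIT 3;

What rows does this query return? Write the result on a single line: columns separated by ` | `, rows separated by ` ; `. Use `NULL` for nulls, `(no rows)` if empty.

1 | 6 ; 1 | 12 ; 3 | 4

Pairs (a,b) with same type, a.amount < b.amount, a.id < b.id.
type groups: credit:{3,4,9,10} debit:{2,5,7,11,13} transfer:{1,6,8,12}
Ordered by (a.id, b.id); first 3.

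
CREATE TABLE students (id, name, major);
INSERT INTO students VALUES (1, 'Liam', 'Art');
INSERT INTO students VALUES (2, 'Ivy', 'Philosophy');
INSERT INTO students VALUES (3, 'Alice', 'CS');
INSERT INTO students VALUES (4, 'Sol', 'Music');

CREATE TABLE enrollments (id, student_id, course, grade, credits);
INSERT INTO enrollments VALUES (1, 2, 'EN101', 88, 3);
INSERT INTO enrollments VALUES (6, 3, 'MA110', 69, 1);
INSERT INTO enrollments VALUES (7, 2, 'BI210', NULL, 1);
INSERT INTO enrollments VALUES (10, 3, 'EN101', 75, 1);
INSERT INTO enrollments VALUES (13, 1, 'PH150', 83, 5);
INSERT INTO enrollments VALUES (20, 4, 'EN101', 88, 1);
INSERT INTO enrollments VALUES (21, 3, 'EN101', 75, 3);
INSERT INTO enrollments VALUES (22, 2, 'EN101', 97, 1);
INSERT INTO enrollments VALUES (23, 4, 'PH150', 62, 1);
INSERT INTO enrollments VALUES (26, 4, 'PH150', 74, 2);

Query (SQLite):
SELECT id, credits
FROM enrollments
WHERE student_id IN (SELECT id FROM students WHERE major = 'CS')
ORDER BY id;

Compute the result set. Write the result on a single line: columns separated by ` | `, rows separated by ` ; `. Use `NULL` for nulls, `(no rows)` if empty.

6 | 1 ; 10 | 1 ; 21 | 3

Inner query: students.id where major = 'CS'.
Outer: keep enrollments rows whose student_id is in that set.
Inner query → {3}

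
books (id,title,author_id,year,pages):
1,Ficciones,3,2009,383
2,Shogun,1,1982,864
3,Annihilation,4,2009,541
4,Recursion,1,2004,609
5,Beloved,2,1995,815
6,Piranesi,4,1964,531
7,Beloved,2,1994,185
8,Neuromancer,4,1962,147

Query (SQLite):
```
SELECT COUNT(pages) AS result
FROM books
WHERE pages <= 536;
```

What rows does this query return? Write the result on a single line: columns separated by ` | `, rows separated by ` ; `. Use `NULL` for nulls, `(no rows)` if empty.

Rows where pages <= 536 → pages values: [383, 531, 185, 147].
COUNT(pages) counts non-NULL values → 4.

4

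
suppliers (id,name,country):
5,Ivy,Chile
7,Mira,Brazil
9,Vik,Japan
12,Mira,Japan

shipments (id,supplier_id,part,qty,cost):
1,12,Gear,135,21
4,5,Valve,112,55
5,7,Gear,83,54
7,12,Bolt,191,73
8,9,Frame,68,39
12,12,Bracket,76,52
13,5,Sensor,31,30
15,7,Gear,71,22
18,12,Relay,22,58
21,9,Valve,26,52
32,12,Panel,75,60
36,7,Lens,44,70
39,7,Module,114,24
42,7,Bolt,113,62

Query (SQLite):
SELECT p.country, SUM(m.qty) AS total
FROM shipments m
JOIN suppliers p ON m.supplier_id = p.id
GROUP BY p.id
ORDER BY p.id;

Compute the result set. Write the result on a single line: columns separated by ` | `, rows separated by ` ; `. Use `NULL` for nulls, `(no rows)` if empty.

Join each shipments row to its suppliers via supplier_id.
Group joined rows by suppliers.id; compute SUM(m.qty) per group.
  5: ids {4, 13} → SUM(m.qty)=143
  7: ids {5, 15, 36, 39, 42} → SUM(m.qty)=425
  9: ids {8, 21} → SUM(m.qty)=94
  12: ids {1, 7, 12, 18, 32} → SUM(m.qty)=499

Chile | 143 ; Brazil | 425 ; Japan | 94 ; Japan | 499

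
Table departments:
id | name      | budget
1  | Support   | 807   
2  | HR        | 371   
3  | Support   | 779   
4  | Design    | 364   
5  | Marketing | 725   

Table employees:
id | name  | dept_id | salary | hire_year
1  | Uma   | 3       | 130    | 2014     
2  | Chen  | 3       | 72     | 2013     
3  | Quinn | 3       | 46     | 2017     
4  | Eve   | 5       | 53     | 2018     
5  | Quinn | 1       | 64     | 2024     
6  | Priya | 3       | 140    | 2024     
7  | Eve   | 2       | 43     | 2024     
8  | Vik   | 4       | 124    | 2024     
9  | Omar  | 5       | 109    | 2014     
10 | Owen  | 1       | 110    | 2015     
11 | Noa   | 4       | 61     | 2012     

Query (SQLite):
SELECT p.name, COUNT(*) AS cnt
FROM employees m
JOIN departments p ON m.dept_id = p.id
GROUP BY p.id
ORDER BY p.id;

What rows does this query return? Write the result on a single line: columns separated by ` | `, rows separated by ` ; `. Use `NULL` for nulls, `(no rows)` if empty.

Support | 2 ; HR | 1 ; Support | 4 ; Design | 2 ; Marketing | 2

Join each employees row to its departments via dept_id.
Group joined rows by departments.id; compute COUNT(*) per group.
  1: ids {5, 10} → COUNT(*)=2
  2: ids {7} → COUNT(*)=1
  3: ids {1, 2, 3, 6} → COUNT(*)=4
  4: ids {8, 11} → COUNT(*)=2
  5: ids {4, 9} → COUNT(*)=2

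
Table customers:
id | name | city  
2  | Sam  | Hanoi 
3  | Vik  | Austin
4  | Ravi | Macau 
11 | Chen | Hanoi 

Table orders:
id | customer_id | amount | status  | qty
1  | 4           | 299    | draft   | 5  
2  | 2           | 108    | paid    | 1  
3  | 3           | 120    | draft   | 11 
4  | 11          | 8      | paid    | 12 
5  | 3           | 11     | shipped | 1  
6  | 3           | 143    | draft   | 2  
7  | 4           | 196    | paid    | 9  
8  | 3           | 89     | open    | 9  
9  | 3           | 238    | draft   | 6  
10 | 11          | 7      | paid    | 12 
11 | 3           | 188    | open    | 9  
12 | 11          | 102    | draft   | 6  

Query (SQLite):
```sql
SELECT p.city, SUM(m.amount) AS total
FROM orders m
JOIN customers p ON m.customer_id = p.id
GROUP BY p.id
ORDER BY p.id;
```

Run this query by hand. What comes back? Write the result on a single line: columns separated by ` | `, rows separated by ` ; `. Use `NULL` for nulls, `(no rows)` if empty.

Hanoi | 108 ; Austin | 789 ; Macau | 495 ; Hanoi | 117

Join each orders row to its customers via customer_id.
Group joined rows by customers.id; compute SUM(m.amount) per group.
  2: ids {2} → SUM(m.amount)=108
  3: ids {3, 5, 6, 8, 9, 11} → SUM(m.amount)=789
  4: ids {1, 7} → SUM(m.amount)=495
  11: ids {4, 10, 12} → SUM(m.amount)=117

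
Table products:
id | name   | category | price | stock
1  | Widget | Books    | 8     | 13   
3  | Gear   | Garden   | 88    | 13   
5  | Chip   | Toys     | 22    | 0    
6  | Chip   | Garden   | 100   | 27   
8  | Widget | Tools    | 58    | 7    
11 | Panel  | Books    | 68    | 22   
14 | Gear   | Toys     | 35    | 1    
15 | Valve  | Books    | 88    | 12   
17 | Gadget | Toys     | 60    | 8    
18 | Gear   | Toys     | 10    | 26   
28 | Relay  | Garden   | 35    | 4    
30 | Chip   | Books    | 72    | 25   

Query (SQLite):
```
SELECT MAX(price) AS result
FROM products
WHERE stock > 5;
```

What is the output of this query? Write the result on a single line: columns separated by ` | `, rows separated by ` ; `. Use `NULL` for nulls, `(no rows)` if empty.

Rows where stock > 5 → price values: [8, 88, 100, 58, 68, 88, 60, 10, 72].
MAX of non-NULL values = 100.

100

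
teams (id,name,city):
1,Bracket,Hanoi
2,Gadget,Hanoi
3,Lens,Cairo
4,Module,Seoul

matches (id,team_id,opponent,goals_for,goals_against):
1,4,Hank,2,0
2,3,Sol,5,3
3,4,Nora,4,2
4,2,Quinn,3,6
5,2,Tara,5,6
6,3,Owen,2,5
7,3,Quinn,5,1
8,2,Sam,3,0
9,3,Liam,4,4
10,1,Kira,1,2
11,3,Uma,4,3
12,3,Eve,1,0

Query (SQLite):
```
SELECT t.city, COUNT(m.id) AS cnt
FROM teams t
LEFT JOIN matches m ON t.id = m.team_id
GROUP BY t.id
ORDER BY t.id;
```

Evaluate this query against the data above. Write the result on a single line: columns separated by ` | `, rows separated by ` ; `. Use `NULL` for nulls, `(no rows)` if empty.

LEFT JOIN keeps every teams row; unmatched ones get NULL for matches columns.
Group by teams.id and compute COUNT(m.id). COUNT(col) of an all-NULL group is 0.
  1: ids {10} → COUNT(m.id)=1
  2: ids {4, 5, 8} → COUNT(m.id)=3
  3: ids {2, 6, 7, 9, 11, 12} → COUNT(m.id)=6
  4: ids {1, 3} → COUNT(m.id)=2

Hanoi | 1 ; Hanoi | 3 ; Cairo | 6 ; Seoul | 2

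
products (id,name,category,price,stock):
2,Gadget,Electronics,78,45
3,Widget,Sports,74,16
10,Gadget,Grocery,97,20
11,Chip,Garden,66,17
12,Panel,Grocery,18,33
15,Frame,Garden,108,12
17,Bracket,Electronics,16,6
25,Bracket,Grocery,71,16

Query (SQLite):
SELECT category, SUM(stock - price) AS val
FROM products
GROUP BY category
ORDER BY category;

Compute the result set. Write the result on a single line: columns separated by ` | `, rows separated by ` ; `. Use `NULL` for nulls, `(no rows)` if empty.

Electronics | -43 ; Garden | -145 ; Grocery | -117 ; Sports | -58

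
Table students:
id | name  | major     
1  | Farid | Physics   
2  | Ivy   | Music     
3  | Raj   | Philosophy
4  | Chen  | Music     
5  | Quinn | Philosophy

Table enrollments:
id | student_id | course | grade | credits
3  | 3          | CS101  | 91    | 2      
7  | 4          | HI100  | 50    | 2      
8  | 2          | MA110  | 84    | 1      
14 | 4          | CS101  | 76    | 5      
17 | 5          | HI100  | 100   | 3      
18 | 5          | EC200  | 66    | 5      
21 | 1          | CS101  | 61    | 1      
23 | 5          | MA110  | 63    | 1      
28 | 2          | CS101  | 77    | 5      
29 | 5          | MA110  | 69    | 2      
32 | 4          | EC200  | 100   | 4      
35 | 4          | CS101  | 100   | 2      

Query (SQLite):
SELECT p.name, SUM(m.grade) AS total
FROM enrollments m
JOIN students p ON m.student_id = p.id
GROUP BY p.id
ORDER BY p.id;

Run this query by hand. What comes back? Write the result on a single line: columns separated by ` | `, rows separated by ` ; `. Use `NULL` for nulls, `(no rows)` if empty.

Join each enrollments row to its students via student_id.
Group joined rows by students.id; compute SUM(m.grade) per group.
  1: ids {21} → SUM(m.grade)=61
  2: ids {8, 28} → SUM(m.grade)=161
  3: ids {3} → SUM(m.grade)=91
  4: ids {7, 14, 32, 35} → SUM(m.grade)=326
  5: ids {17, 18, 23, 29} → SUM(m.grade)=298

Farid | 61 ; Ivy | 161 ; Raj | 91 ; Chen | 326 ; Quinn | 298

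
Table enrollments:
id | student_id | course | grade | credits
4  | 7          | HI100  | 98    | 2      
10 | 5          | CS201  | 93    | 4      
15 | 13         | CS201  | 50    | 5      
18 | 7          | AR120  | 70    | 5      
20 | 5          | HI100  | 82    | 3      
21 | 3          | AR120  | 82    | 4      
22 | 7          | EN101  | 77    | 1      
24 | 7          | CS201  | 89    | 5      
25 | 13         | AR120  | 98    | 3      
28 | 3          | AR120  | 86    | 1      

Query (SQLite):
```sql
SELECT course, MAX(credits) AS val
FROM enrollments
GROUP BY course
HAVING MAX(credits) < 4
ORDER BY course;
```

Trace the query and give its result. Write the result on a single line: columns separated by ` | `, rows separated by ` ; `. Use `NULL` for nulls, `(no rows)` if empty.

EN101 | 1 ; HI100 | 3

Partition enrollments by course; compute MAX(credits) within each group.
HAVING: keep groups where MAX(credits) < 4.
  AR120: ids {18, 21, 25, 28} → MAX(credits)=5
  CS201: ids {10, 15, 24} → MAX(credits)=5
  EN101: ids {22} → MAX(credits)=1
  HI100: ids {4, 20} → MAX(credits)=3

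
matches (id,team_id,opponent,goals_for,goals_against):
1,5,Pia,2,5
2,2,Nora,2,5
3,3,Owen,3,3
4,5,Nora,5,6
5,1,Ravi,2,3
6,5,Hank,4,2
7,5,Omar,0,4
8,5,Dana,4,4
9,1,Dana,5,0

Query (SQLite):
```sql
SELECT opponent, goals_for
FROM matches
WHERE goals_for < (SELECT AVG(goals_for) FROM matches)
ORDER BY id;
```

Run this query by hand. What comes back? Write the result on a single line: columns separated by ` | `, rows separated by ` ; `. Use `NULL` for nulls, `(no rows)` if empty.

Scalar subquery: AVG(goals_for) over all matches rows = 3.0.
Keep rows where goals_for < that value.

Pia | 2 ; Nora | 2 ; Ravi | 2 ; Omar | 0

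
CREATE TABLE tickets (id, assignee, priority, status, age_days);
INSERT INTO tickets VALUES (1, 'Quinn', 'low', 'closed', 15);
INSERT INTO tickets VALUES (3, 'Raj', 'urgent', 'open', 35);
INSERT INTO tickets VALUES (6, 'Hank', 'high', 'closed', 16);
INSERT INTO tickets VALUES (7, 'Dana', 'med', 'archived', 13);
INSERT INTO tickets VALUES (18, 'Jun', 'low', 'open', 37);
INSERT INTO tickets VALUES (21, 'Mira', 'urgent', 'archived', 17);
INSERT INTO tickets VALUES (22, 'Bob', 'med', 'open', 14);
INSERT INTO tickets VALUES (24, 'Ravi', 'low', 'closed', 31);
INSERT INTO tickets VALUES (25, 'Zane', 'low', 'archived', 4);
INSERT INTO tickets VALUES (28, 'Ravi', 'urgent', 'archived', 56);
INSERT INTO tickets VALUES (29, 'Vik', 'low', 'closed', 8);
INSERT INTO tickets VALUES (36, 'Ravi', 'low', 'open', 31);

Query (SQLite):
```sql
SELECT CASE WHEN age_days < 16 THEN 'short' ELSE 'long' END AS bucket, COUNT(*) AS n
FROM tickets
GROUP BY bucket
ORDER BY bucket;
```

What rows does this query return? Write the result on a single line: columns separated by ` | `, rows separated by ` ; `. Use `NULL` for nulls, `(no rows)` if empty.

Bucket rows by age_days < 16 → 'short' else 'long'; count each bucket.

long | 7 ; short | 5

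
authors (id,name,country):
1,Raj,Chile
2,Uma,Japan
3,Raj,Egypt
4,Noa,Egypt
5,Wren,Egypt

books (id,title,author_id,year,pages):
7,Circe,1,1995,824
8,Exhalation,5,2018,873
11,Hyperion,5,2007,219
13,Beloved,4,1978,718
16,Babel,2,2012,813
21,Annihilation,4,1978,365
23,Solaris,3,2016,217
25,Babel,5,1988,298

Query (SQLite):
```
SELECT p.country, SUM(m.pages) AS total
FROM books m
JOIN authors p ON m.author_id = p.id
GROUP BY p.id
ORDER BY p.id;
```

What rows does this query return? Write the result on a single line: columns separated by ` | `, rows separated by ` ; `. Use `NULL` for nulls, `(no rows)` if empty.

Join each books row to its authors via author_id.
Group joined rows by authors.id; compute SUM(m.pages) per group.
  1: ids {7} → SUM(m.pages)=824
  2: ids {16} → SUM(m.pages)=813
  3: ids {23} → SUM(m.pages)=217
  4: ids {13, 21} → SUM(m.pages)=1083
  5: ids {8, 11, 25} → SUM(m.pages)=1390

Chile | 824 ; Japan | 813 ; Egypt | 217 ; Egypt | 1083 ; Egypt | 1390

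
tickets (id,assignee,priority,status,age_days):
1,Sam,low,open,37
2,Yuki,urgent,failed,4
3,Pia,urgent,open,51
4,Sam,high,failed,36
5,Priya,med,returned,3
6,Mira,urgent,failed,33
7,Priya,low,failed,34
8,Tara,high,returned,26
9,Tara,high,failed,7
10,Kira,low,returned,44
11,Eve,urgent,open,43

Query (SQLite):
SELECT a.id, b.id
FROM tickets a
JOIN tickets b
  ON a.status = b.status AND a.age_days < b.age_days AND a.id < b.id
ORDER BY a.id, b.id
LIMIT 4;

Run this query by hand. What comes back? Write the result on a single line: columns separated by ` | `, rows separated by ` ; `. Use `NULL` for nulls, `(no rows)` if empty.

Pairs (a,b) with same status, a.age_days < b.age_days, a.id < b.id.
status groups: failed:{2,4,6,7,9} open:{1,3,11} returned:{5,8,10}
Ordered by (a.id, b.id); first 4.

1 | 3 ; 1 | 11 ; 2 | 4 ; 2 | 6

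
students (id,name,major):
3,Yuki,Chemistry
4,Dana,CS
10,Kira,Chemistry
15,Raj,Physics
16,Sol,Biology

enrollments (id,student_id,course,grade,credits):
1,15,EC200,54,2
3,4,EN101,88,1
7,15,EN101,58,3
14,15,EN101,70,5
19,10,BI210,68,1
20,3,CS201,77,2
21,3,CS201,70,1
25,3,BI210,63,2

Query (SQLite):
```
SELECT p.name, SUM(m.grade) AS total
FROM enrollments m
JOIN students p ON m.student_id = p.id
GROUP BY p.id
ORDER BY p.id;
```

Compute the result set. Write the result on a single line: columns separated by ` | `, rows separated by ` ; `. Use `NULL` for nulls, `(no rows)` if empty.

Join each enrollments row to its students via student_id.
Group joined rows by students.id; compute SUM(m.grade) per group.
  3: ids {20, 21, 25} → SUM(m.grade)=210
  4: ids {3} → SUM(m.grade)=88
  10: ids {19} → SUM(m.grade)=68
  15: ids {1, 7, 14} → SUM(m.grade)=182

Yuki | 210 ; Dana | 88 ; Kira | 68 ; Raj | 182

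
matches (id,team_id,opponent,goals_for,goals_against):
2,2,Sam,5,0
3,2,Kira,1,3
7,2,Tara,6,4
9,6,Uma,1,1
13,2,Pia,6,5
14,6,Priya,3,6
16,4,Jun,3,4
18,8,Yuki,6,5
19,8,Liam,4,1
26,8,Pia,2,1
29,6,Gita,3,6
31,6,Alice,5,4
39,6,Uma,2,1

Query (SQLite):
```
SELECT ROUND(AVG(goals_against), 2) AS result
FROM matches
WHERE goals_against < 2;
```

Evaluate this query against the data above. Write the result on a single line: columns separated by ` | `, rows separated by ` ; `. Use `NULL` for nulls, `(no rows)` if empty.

0.8

Rows where goals_against < 2 → goals_against values: [0, 1, 1, 1, 1].
AVG = 4 / 5 (rounded to 2 dp).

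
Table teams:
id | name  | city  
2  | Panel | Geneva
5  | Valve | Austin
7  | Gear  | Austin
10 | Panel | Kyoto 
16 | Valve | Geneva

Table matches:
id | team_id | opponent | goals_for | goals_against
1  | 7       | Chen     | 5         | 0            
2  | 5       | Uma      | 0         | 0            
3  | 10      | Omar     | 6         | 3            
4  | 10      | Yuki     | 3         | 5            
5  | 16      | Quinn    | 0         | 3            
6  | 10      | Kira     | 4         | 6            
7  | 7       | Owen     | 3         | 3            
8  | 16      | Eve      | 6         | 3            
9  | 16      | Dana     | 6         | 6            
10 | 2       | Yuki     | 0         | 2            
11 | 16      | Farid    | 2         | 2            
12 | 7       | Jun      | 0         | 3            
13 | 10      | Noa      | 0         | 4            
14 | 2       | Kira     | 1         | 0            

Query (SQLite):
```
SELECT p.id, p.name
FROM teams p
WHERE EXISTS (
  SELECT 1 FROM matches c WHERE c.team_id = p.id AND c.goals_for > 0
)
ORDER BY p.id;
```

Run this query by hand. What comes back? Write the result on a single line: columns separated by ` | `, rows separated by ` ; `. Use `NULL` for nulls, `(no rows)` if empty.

2 | Panel ; 7 | Gear ; 10 | Panel ; 16 | Valve

For each teams row, check whether any matches with matching team_id has goals_for > 0.
Keep rows where that is true.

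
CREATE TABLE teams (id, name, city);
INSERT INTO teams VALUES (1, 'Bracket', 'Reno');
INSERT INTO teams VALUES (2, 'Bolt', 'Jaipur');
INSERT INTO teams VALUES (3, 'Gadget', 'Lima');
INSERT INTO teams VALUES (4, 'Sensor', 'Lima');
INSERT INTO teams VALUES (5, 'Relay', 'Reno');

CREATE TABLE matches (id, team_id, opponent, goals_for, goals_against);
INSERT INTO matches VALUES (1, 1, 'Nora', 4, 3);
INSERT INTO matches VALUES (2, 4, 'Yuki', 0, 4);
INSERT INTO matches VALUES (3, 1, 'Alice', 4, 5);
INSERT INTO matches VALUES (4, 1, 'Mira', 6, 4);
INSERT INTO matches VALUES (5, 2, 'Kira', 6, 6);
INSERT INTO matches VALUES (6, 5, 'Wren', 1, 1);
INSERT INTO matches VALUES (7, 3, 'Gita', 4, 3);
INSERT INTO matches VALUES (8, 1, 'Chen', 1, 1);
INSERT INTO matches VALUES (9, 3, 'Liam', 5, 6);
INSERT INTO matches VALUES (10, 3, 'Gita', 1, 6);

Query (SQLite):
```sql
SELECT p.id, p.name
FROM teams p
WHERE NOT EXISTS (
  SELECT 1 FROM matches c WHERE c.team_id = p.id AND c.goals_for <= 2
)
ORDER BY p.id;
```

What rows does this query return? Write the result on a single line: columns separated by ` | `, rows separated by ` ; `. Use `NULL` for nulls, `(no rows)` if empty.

2 | Bolt

For each teams row, check whether any matches with matching team_id has goals_for <= 2.
Keep rows where that is false.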